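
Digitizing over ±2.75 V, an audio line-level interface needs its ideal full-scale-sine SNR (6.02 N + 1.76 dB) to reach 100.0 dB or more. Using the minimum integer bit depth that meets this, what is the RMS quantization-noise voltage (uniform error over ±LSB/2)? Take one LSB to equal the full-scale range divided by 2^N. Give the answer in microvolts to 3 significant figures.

Range = 2.75 − (-2.75) = 5.5 V.
N ≥ (100.0 − 1.76)/6.02 = 16.319 → N_min = 17.
LSB = 5.5 V ÷ 2^17 = 5.5/131072 V = 41.962 µV.
σ_q = LSB/√12 = 41.962 µV/3.4641 = 12.1 µV.

12.1 µV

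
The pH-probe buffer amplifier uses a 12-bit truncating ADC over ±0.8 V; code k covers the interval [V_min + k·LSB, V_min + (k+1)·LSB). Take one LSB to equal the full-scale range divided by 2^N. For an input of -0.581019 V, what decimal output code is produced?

560

The full-scale span is 0.8 − (-0.8) = 1.6 V. LSB = 1.6 V / 2^12 ≈ 390.6 µV.
code = ⌊(V_in − V_min)/LSB⌋ = ⌊(V_in − V_min) × 2^12 / range⌋
     = ⌊(-0.581019 − (-0.8)) × 4096 / 1.6⌋ = ⌊0.218981 × 4096/1.6⌋
     = ⌊560.591⌋ = 560.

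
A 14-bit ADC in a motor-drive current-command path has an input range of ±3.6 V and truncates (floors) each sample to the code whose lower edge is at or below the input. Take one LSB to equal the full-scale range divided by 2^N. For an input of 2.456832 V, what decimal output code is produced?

Full-scale range = 3.6 V − (-3.6 V) = 7.2 V. LSB = 7.2 V / 2^14 ≈ 439.5 µV.
code = ⌊(V_in − V_min)/LSB⌋ = ⌊(V_in − V_min) × 2^14 / range⌋
     = ⌊(2.456832 − (-3.6)) × 16384 / 7.2⌋ = ⌊6.056832 × 16384/7.2⌋
     = ⌊13782.658⌋ = 13782.

13782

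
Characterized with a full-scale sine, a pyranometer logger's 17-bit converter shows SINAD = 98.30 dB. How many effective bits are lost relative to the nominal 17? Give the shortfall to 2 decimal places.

0.96 bits

ENOB = (SINAD − 1.76)/6.02 = (98.30 − 1.76)/6.02 = 16.0365 bits.
Lost resolution: 17 − 16.0365 = 0.9635 bits.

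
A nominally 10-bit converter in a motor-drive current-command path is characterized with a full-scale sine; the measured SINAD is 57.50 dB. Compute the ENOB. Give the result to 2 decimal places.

(57.50 − 1.76) / 6.02 = 55.74/6.02 = 9.2591 effective bits.

9.26 bits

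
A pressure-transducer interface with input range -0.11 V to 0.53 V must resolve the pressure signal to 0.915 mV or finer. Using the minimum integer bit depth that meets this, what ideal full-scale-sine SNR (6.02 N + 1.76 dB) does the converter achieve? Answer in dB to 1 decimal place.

The full-scale span is 0.53 − (-0.11) = 0.64 V.
Need 2^N ≥ 0.64 V / 0.915 mV = 699.5 → N_min = 10.
6.02(10) + 1.76 = 61.96 dB.

62.0 dB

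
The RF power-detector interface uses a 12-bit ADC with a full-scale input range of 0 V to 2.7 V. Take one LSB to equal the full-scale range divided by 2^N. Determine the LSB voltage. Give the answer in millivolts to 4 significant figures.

0.6592 mV

Span = 2.7 V.
There are 2^12 = 4096 steps.
LSB = 2.7 V / 2^12 = 0.6592 mV.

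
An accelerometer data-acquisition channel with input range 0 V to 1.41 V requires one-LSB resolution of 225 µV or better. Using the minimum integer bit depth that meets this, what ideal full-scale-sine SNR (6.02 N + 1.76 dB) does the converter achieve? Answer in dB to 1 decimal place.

V_FS = 1.41 V.
Levels needed ≥ 1.41/225 µV = 6267. 2^13 = 8192 suffices, so N_min = 13.
6.02(13) + 1.76 = 80.02 dB.

80.0 dB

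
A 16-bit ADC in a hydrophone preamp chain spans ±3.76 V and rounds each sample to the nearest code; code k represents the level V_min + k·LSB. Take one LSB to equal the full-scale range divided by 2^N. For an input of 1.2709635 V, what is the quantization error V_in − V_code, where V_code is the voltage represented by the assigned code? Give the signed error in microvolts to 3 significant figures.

The full-scale span is 3.76 − (-3.76) = 7.52 V. LSB = 7.52 V / 2^16 ≈ 114.7 µV.
Position in LSBs: (1.2709635 − (-3.76)) × 65536/7.52 = 43844.3117; rounding gives k = 43844.
Reconstructed level: -3.76 + 43844 × 7.52/65536 V = 1.2709277344 V.
V_in − V_code = 1.2709635 − (1.2709277344) = +35.8 µV.

+35.8 µV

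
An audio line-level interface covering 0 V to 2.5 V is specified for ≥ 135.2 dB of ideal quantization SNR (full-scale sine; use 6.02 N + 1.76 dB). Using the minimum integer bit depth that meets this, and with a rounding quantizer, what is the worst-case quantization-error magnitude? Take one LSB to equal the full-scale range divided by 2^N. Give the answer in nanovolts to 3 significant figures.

V_FS = 2.5 V.
N ≥ (135.2 − 1.76)/6.02 = 22.166 → N_min = 23.
One LSB is 2.5 V / 8388608 = 298.02 nV.
Max error for round-to-nearest is LSB/2 = 149 nV.

149 nV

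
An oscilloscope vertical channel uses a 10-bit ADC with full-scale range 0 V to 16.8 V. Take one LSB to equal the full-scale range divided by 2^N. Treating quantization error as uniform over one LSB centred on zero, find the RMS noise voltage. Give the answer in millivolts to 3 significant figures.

4.74 mV

V_FS = 16.8 V.
Step size = 16.8/1024 V = 16.406 mV.
σ_q = LSB/√12 = 16.406 mV/3.4641 = 4.74 mV.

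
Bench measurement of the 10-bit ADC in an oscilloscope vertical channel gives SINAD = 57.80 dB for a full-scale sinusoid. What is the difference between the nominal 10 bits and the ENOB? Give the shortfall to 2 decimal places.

N_eff = (57.80 − 1.76)/6.02 = 9.3090 bits.
Shortfall = 10 − 9.3090 = 0.6910 bits.

0.69 bits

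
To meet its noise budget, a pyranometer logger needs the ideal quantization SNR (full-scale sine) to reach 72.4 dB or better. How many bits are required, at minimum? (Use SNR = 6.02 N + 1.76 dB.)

N ≥ (72.4 − 1.76)/6.02 = 11.734 → N_min = 12.

12 bits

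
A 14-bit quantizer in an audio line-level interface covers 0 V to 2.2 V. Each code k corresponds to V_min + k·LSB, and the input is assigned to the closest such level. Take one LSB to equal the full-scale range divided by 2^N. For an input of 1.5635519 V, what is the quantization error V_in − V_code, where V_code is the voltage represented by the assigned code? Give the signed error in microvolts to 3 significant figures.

Full-scale range = 2.2 V. LSB = 2.2 V / 2^14 ≈ 134.3 µV.
Position in LSBs: (1.5635519 − (0)) × 16384/2.2 = 11644.1974; rounding gives k = 11644.
Reconstructed level: 0 + 11644 × 2.2/16384 V = 1.5635253906 V.
V_in − V_code = 1.5635519 − (1.5635253906) = +26.5 µV.

+26.5 µV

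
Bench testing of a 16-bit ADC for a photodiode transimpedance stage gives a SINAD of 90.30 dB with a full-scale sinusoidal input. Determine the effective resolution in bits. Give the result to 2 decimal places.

14.71 bits

ENOB = (SINAD − 1.76) / 6.02 = (90.30 − 1.76) / 6.02 = 88.54 / 6.02 = 14.7076.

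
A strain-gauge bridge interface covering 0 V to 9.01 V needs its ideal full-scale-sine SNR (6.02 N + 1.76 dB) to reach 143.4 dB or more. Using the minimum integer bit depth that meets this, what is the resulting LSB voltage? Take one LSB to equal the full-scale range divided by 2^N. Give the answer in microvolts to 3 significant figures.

0.537 µV

Full-scale range = 9.01 V.
6.02 N + 1.76 ≥ 143.4 gives N ≥ 23.528, so the minimum integer is 24.
One LSB is 9.01 V / 16777216 = 0.537 µV.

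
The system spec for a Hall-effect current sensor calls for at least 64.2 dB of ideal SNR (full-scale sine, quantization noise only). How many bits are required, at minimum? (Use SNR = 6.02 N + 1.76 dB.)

11 bits

Required N = ⌈(64.2 − 1.76)/6.02⌉ = ⌈10.372⌉ = 11.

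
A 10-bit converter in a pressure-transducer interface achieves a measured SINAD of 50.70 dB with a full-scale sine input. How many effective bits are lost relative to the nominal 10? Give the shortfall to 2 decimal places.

1.87 bits

ENOB = (SINAD − 1.76)/6.02 = (50.70 − 1.76)/6.02 = 8.1296 bits.
Shortfall = 10 − 8.1296 = 1.8704 bits.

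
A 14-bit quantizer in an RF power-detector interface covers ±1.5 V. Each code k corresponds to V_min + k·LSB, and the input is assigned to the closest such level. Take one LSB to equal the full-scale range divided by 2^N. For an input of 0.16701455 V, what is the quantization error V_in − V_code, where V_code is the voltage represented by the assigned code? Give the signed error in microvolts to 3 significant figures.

Span: 1.5 V − (-1.5 V) = 3 V. LSB = 3 V / 2^14 ≈ 183.1 µV.
(0.16701455 − (-1.5)) / LSB = 1.66701455 × 16384/3 = 9104.1221. Nearest integer: k = 9104.
Reconstructed level: -1.5 + 9104 × 3/16384 V = 0.16699218750 V.
e = 0.16701455 − (0.16699218750) = +22.4 µV.

+22.4 µV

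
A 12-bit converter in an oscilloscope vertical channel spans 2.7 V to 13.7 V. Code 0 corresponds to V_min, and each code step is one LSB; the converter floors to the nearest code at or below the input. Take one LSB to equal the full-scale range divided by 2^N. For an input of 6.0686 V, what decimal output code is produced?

1254

Range = 13.7 − (2.7) = 11 V. LSB = 11 V / 2^12 ≈ 2.686 mV.
(V_in − V_min) × 2^12/range = (6.0686 − (2.7)) × 4096/11 = 1254.344.
Floor → code = 1254.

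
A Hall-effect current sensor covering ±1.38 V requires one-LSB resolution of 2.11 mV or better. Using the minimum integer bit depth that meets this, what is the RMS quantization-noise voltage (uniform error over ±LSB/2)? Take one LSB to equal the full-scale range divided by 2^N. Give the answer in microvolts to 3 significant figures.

Range = 1.38 − (-1.38) = 2.76 V.
Required number of levels: 2.76/2.11 mV = 1308.1; smallest N with 2^N ≥ that is 11.
LSB = 2.76 V / 2^11 = 1.3477 mV.
σ_q = LSB/√12 = 1.3477 mV/3.4641 = 389 µV.

389 µV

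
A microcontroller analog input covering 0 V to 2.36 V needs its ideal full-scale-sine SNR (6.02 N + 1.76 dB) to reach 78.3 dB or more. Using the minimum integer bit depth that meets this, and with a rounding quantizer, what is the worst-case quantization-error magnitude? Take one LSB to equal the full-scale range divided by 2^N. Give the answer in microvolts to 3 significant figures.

144 µV

Range is 2.36 V.
N ≥ (78.3 − 1.76)/6.02 = 12.714 → N_min = 13.
LSB = 2.36 V / 2^13 = 288.09 µV.
Half an LSB is 144 µV.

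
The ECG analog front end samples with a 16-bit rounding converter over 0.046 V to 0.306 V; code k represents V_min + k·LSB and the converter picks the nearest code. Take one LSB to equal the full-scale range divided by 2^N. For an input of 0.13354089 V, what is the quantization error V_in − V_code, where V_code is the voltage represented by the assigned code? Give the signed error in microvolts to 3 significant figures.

−1.22 µV

Span: 0.306 V − (0.046 V) = 0.26 V. LSB = 0.26 V / 2^16 ≈ 3.967 µV.
Position in LSBs: (0.13354089 − (0.046)) × 65536/0.26 = 22065.6914; rounding gives k = 22066.
V_code = V_min + k × range/2^16 = 0.046 + 22066 × 0.26/65536 = 0.13354211426 V.
V_in − V_code = 0.13354089 − (0.13354211426) = −1.22 µV.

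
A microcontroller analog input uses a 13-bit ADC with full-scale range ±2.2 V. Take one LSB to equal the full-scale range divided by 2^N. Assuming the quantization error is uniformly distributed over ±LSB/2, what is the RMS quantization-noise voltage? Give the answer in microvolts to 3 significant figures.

Range = 2.2 − (-2.2) = 4.4 V.
LSB = 4.4 V / 2^13 = 0.53711 mV.
RMS of a uniform error over width LSB is LSB/√12 = 155 µV.

155 µV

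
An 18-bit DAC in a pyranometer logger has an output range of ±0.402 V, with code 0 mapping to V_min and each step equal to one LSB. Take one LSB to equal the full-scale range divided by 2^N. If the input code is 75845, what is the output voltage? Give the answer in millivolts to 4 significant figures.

The full-scale span is 0.402 − (-0.402) = 0.804 V. LSB = 0.804 V / 2^18.
V_out = V_min + code × LSB = -0.402 V + 75845 × 0.804 V / 262144
      = -0.402 V + 0.232618 V = -0.169382 V.

-169.4 mV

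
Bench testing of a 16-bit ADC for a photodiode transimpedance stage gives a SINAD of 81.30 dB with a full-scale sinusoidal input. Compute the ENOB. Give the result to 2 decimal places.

13.21 bits

ENOB = (SINAD − 1.76) / 6.02 = (81.30 − 1.76) / 6.02 = 79.54 / 6.02 = 13.2126.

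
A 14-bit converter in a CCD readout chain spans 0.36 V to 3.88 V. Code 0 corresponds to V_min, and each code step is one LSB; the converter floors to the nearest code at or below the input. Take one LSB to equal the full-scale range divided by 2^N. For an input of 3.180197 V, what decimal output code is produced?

Full-scale range = 3.88 V − (0.36 V) = 3.52 V. LSB = 3.52 V / 2^14 ≈ 214.8 µV.
(V_in − V_min) × 2^14/range = (3.180197 − (0.36)) × 16384/3.52 = 13126.735.
Floor → code = 13126.

13126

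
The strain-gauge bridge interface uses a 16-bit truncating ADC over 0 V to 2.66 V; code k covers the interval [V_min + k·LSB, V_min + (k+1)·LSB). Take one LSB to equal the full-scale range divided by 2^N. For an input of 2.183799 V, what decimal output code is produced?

Span = 2.66 V. LSB = 2.66 V / 2^16 ≈ 40.59 µV.
(V_in − V_min) × 2^16/range = (2.183799 − (0)) × 65536/2.66 = 53803.553.
Floor → code = 53803.

53803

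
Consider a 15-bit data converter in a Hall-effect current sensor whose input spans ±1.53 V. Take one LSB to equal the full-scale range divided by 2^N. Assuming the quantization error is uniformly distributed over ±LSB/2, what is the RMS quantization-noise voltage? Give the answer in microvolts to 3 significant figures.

27.0 µV

The full-scale span is 1.53 − (-1.53) = 3.06 V.
One LSB is 3.06 V / 32768 = 93.384 µV.
RMS of a uniform error over width LSB is LSB/√12 = 27.0 µV.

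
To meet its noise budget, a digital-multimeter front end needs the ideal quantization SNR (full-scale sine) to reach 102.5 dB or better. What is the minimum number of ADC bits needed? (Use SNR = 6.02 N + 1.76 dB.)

6.02 N + 1.76 ≥ 102.5 gives N ≥ 16.734, so the minimum integer is 17.

17 bits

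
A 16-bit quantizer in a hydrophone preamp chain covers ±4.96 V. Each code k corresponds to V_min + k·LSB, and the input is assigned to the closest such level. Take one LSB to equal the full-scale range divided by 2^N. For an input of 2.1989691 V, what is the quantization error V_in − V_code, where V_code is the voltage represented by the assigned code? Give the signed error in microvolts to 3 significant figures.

Span: 4.96 V − (-4.96 V) = 9.92 V. LSB = 9.92 V / 2^16 ≈ 151.4 µV.
(V_in − V_min)/LSB = (2.1989691 − (-4.96)) × 65536/9.92 = 47295.3830 → nearest code k = 47295.
Reconstructed level: -4.96 + 47295 × 9.92/65536 V = 2.1989111328 V.
e = 2.1989691 − (2.1989111328) = +58.0 µV.

+58.0 µV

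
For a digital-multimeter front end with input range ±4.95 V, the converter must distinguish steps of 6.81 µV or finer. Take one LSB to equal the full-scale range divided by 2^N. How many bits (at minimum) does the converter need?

21 bits

Range = 4.95 − (-4.95) = 9.9 V.
Levels needed ≥ 9.9/6.81 µV = 1.454e6. 2^21 = 2097152 suffices, so N_min = 21.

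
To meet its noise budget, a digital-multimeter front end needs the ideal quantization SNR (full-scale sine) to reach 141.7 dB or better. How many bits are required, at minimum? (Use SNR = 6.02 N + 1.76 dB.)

Solving 6.02 N ≥ 141.7 − 1.76: N ≥ 23.246. Round up → N = 24.

24 bits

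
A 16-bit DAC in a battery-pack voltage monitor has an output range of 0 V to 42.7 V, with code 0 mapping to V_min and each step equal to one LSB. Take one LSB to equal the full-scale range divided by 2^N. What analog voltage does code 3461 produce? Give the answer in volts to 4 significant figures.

2.255 V

Span = 42.7 V. LSB = 42.7 V / 2^16.
Output = V_min + (3461/65536) × range = 0 + 0.0528107 × 42.7 V
      = 0 V + 2.25502 V = 2.25502 V.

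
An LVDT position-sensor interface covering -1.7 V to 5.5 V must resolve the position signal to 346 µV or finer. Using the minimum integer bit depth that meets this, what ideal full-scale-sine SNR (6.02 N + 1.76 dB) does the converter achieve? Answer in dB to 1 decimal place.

92.1 dB

Span: 5.5 V − (-1.7 V) = 7.2 V.
7.2 V / 346 µV = 20810. Since 2^14 = 16384 and 2^15 = 32768, N = 15.
SNR = 6.02 × 15 + 1.76 = 92.06 dB.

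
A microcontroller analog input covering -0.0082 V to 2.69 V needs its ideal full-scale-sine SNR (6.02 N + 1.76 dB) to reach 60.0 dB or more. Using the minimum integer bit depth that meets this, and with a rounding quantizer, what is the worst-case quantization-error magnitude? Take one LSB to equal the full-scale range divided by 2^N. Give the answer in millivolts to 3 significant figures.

1.32 mV

Range = 2.69 − (-0.0082) = 2.6982 V.
Required N = ⌈(60.0 − 1.76)/6.02⌉ = ⌈9.674⌉ = 10.
One LSB is 2.6982 V / 1024 = 2.6350 mV.
|e|_max = LSB/2 = 1.32 mV.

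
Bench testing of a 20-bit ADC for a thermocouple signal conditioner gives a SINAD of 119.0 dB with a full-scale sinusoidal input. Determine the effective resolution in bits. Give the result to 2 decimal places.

(119.0 − 1.76) / 6.02 = 117.24/6.02 = 19.4751 effective bits.

19.48 bits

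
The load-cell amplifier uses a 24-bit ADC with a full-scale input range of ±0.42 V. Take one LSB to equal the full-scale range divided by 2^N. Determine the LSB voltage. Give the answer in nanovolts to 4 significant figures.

Span: 0.42 V − (-0.42 V) = 0.84 V.
There are 2^24 = 16777216 steps.
LSB = 0.84 V ÷ 2^24 = 0.84/16777216 V = 50.07 nV.

50.07 nV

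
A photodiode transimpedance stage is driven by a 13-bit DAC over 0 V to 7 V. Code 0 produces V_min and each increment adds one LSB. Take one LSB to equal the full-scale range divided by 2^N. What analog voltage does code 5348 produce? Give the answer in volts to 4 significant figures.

4.570 V

Full-scale range = 7 V. LSB = 7 V / 2^13.
Output = V_min + (5348/8192) × range = 0 + 0.652832 × 7 V
      = 0 V + 4.56982 V = 4.56982 V.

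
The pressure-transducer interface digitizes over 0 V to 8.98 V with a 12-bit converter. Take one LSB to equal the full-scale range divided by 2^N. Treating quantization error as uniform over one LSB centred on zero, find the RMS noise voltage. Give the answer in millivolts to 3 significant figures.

Full-scale range = 8.98 V.
LSB = 8.98 V ÷ 2^12 = 8.98/4096 V = 2.1924 mV.
V_rms = LSB/√12 = 2.1924 mV / √12 = 0.633 mV.

0.633 mV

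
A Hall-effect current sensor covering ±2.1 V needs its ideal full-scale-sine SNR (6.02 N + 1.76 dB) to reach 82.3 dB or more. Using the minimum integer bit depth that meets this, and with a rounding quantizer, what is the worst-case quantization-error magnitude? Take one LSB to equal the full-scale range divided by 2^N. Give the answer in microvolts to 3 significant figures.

128 µV

Full-scale range = 2.1 V − (-2.1 V) = 4.2 V.
N ≥ (82.3 − 1.76)/6.02 = 13.379 → N_min = 14.
LSB = 4.2 V / 2^14 = 256.35 µV.
Half an LSB is 128 µV.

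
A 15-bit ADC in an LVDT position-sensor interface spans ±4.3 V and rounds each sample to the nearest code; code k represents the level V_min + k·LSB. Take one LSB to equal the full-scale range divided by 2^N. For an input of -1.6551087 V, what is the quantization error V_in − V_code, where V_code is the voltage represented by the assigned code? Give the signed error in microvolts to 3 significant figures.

Range = 4.3 − (-4.3) = 8.6 V. LSB = 8.6 V / 2^15 ≈ 262.5 µV.
(V_in − V_min)/LSB = (-1.6551087 − (-4.3)) × 32768/8.6 = 10077.6509 → nearest code k = 10078.
V_code = -4.3 + (10078/32768) × 8.6 = -1.6550170898 V.
e = -1.6551087 − (-1.6550170898) = −91.6 µV.

−91.6 µV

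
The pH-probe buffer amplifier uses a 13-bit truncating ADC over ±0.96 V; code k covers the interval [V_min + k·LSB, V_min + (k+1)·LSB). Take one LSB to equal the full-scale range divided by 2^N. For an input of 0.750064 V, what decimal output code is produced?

7296

Range = 0.96 − (-0.96) = 1.92 V. LSB = 1.92 V / 2^13 ≈ 234.4 µV.
V_in − V_min = 0.750064 − (-0.96) = 1.710064 V.
Divide by LSB: 1.710064 × 8192/1.92 = 7296.2731.
Truncating gives code 7296.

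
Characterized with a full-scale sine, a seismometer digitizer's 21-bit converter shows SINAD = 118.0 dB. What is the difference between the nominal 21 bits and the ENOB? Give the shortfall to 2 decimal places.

1.69 bits

Effective bits = (118.0 − 1.76)/6.02 = 19.3090.
21 − 19.3090 = 1.69 bits below nominal.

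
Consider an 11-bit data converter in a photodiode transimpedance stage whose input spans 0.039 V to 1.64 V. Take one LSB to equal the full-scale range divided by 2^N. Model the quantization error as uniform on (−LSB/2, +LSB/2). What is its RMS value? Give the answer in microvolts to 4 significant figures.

225.7 µV

Full-scale range = 1.64 V − (0.039 V) = 1.601 V.
LSB = 1.601 V / 2^11 = 0.781738 mV.
RMS of a uniform error over width LSB is LSB/√12 = 225.7 µV.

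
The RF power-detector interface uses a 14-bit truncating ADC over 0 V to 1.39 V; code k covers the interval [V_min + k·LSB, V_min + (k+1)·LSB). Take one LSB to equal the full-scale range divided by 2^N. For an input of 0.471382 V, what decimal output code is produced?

Full-scale range = 1.39 V. LSB = 1.39 V / 2^14 ≈ 84.84 µV.
code = ⌊(V_in − V_min)/LSB⌋ = ⌊(V_in − V_min) × 2^14 / range⌋
     = ⌊(0.471382 − (0)) × 16384 / 1.39⌋ = ⌊0.471382 × 16384/1.39⌋
     = ⌊5556.203⌋ = 5556.

5556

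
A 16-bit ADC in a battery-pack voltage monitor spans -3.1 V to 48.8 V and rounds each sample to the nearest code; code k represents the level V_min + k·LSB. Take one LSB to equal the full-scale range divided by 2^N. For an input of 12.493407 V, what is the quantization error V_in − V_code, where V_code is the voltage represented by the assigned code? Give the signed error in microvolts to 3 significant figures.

Span: 48.8 V − (-3.1 V) = 51.9 V. LSB = 51.9 V / 2^16 ≈ 0.7919 mV.
(V_in − V_min)/LSB = (12.493407 − (-3.1)) × 65536/51.9 = 19690.3569 → nearest code k = 19690.
V_code = V_min + k × range/2^16 = -3.1 + 19690 × 51.9/65536 = 12.493124390 V.
Error = V_in − V_code = 12.493407 − (12.493124390) = +283 µV.

+283 µV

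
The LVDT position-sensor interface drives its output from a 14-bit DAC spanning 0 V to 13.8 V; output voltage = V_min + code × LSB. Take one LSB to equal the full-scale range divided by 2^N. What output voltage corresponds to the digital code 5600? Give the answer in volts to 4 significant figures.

Range is 13.8 V. LSB = 13.8 V / 2^14.
Output = V_min + (5600/16384) × range = 0 + 0.341797 × 13.8 V
      = 0 V + 4.71680 V = 4.71680 V.

4.717 V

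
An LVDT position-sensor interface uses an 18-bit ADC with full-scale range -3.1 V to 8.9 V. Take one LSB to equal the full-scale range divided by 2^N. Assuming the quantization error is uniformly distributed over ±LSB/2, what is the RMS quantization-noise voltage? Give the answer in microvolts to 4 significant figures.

Span: 8.9 V − (-3.1 V) = 12 V.
Step size = 12/262144 V = 45.7764 µV.
V_rms = LSB/√12 = 45.7764 µV / √12 = 13.21 µV.

13.21 µV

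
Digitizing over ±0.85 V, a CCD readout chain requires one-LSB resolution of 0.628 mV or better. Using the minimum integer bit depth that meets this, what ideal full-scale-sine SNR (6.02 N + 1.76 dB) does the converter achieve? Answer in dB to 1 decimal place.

Span: 0.85 V − (-0.85 V) = 1.7 V.
Levels needed ≥ 1.7/0.628 mV = 2707. 2^12 = 4096 suffices, so N_min = 12.
SNR = 6.02 × 12 + 1.76 = 74.00 dB.

74.0 dB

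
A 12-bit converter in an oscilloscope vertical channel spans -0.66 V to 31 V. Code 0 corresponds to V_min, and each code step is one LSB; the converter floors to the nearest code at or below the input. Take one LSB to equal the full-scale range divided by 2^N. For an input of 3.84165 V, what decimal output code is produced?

Full-scale range = 31 V − (-0.66 V) = 31.66 V. LSB = 31.66 V / 2^12 ≈ 7.729 mV.
V_in − V_min = 3.84165 − (-0.66) = 4.50165 V.
Divide by LSB: 4.50165 × 4096/31.66 = 582.3992.
Truncating gives code 582.

582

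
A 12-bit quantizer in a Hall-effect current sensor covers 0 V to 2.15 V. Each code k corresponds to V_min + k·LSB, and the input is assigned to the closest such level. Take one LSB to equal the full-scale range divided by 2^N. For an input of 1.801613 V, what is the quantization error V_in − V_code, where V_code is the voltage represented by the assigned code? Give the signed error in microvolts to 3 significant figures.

+148 µV

Full-scale range = 2.15 V. LSB = 2.15 V / 2^12 ≈ 0.5249 mV.
Position in LSBs: (1.801613 − (0)) × 4096/2.15 = 3432.2823; rounding gives k = 3432.
V_code = 0 + (3432/4096) × 2.15 = 1.801464844 V.
Error = V_in − V_code = 1.801613 − (1.801464844) = +148 µV.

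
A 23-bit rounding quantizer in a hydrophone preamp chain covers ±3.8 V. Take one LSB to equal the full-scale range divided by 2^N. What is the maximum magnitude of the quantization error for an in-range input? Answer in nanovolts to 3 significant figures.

Full-scale range = 3.8 V − (-3.8 V) = 7.6 V.
LSB = 7.6 V / 2^23 = 0.90599 µV.
Worst-case error for round-to-nearest is half an LSB: 453 nV.

453 nV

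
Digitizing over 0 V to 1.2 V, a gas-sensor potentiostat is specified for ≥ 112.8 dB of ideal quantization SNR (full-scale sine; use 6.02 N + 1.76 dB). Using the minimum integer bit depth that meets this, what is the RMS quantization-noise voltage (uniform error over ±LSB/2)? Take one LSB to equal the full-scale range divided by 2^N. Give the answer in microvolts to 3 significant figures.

0.661 µV

Full-scale range = 1.2 V.
6.02 N + 1.76 ≥ 112.8 gives N ≥ 18.445, so the minimum integer is 19.
One LSB is 1.2 V / 524288 = 2.2888 µV.
RMS noise = LSB/√12 = 0.661 µV.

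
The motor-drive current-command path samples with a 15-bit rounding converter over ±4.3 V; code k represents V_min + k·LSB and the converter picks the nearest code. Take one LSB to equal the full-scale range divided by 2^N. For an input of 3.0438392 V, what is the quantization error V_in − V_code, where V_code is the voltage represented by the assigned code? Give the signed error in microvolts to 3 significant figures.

−69.5 µV

Full-scale range = 4.3 V − (-4.3 V) = 8.6 V. LSB = 8.6 V / 2^15 ≈ 262.5 µV.
(V_in − V_min)/LSB = (3.0438392 − (-4.3)) × 32768/8.6 = 27981.7352 → nearest code k = 27982.
V_code = -4.3 + (27982/32768) × 8.6 = 3.0439086914 V.
Error = V_in − V_code = 3.0438392 − (3.0439086914) = −69.5 µV.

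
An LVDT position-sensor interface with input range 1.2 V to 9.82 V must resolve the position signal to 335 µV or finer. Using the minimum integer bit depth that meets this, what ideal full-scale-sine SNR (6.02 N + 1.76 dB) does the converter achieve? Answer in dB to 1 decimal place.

Full-scale range = 9.82 V − (1.2 V) = 8.62 V.
Levels needed ≥ 8.62/335 µV = 25730. 2^15 = 32768 suffices, so N_min = 15.
6.02(15) + 1.76 = 92.06 dB.

92.1 dB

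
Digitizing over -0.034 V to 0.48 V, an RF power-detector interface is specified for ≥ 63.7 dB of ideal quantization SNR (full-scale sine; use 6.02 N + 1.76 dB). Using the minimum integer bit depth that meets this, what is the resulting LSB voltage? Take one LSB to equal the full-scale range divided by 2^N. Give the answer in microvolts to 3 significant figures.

Range = 0.48 − (-0.034) = 0.514 V.
Solving 6.02 N ≥ 63.7 − 1.76: N ≥ 10.289. Round up → N = 11.
Step size = 0.514/2048 V = 251 µV.

251 µV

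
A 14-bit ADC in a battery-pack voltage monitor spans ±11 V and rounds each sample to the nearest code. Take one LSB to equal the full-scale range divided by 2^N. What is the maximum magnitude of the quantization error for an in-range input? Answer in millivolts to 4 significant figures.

0.6714 mV

Full-scale range = 11 V − (-11 V) = 22 V.
LSB = 22 V / 2^14 = 1.34277 mV.
|e|_max = LSB/2 = 0.6714 mV.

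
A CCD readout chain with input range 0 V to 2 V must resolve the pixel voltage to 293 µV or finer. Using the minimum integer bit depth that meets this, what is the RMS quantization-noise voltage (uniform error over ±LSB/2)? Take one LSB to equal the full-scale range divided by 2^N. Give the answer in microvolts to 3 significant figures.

V_FS = 2 V.
Levels needed ≥ 2/293 µV = 6826. 2^13 = 8192 suffices, so N_min = 13.
Step size = 2/8192 V = 244.14 µV.
RMS noise = LSB/√12 = 70.5 µV.

70.5 µV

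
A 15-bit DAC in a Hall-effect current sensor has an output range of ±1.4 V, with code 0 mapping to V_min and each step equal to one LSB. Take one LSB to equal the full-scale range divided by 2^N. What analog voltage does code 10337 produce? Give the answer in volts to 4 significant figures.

Full-scale range = 1.4 V − (-1.4 V) = 2.8 V. LSB = 2.8 V / 2^15.
V_out = V_min + code × LSB = -1.4 V + 10337 × 2.8 V / 32768
      = -1.4 V + 0.883289 V = -0.516711 V.

-0.5167 V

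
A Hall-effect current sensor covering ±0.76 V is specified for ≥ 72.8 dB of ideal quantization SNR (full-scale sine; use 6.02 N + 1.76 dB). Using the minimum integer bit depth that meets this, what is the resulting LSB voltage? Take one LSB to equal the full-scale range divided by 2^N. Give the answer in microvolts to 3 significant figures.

Range = 0.76 − (-0.76) = 1.52 V.
6.02 N + 1.76 ≥ 72.8 gives N ≥ 11.801, so the minimum integer is 12.
One LSB is 1.52 V / 4096 = 371 µV.

371 µV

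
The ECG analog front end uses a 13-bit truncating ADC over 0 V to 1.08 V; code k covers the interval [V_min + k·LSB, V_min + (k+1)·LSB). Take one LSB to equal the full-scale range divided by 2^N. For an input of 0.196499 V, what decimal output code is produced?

1490

Full-scale range = 1.08 V. LSB = 1.08 V / 2^13 ≈ 131.8 µV.
code = ⌊(V_in − V_min)/LSB⌋ = ⌊(V_in − V_min) × 2^13 / range⌋
     = ⌊(0.196499 − (0)) × 8192 / 1.08⌋ = ⌊0.196499 × 8192/1.08⌋
     = ⌊1490.481⌋ = 1490.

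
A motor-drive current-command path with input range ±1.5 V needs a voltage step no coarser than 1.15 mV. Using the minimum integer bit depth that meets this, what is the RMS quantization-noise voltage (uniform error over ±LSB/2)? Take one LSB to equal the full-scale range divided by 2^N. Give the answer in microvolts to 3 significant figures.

211 µV

Range = 1.5 − (-1.5) = 3 V.
Levels needed ≥ 3/1.15 mV = 2609. 2^12 = 4096 suffices, so N_min = 12.
Step size = 3/4096 V = 0.73242 mV.
σ_q = LSB/√12 = 0.73242 mV/3.4641 = 211 µV.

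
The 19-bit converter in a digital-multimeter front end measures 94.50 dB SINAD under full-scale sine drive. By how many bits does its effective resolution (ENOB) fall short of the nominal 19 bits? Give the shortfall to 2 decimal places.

ENOB = (SINAD − 1.76)/6.02 = (94.50 − 1.76)/6.02 = 15.4053 bits.
19 − 15.4053 = 3.59 bits below nominal.

3.59 bits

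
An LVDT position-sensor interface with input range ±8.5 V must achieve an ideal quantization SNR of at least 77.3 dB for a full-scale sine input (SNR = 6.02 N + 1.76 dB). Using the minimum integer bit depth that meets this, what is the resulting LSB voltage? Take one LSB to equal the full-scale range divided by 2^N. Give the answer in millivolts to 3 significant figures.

Span: 8.5 V − (-8.5 V) = 17 V.
N ≥ (77.3 − 1.76)/6.02 = 12.548 → N_min = 13.
One LSB is 17 V / 8192 = 2.08 mV.

2.08 mV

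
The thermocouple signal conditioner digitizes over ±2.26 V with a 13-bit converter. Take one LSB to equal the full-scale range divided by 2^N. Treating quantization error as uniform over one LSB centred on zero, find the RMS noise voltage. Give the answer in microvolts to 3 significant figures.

Range = 2.26 − (-2.26) = 4.52 V.
One LSB is 4.52 V / 8192 = 0.55176 mV.
σ_q = LSB/√12 = 0.55176 mV/3.4641 = 159 µV.

159 µV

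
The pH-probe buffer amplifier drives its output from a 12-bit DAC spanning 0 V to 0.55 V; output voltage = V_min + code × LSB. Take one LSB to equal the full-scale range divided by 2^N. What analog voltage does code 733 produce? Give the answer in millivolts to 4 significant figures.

Range is 0.55 V. LSB = 0.55 V / 2^12.
V_out = 0 + 733 × (0.55/4096) V
      = 0 V + 0.0984253 V = 0.0984253 V.

98.43 mV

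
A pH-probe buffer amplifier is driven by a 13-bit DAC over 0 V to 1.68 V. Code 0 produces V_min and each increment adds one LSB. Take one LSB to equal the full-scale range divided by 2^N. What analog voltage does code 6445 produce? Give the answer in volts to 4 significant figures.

1.322 V

V_FS = 1.68 V. LSB = 1.68 V / 2^13.
Output = V_min + (6445/8192) × range = 0 + 0.786743 × 1.68 V
      = 0 + 1.32173 = 1.32173 V.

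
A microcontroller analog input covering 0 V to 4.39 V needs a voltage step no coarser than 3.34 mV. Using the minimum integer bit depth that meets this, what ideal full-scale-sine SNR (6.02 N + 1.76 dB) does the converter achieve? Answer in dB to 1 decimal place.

Span = 4.39 V.
Required number of levels: 4.39/3.34 mV = 1314.4; smallest N with 2^N ≥ that is 11.
Ideal SNR at N = 11: 6.02·11 + 1.76 = 68.0 dB.

68.0 dB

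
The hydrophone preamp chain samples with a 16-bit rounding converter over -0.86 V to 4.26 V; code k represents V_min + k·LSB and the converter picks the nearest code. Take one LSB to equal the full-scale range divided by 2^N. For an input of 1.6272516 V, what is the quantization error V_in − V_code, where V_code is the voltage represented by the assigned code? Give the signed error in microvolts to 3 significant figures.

−14.0 µV

Span: 4.26 V − (-0.86 V) = 5.12 V. LSB = 5.12 V / 2^16 ≈ 78.13 µV.
(1.6272516 − (-0.86)) / LSB = 2.4872516 × 65536/5.12 = 31836.8205. Nearest integer: k = 31837.
V_code = -0.86 + (31837/65536) × 5.12 = 1.6272656250 V.
Error = V_in − V_code = 1.6272516 − (1.6272656250) = −14.0 µV.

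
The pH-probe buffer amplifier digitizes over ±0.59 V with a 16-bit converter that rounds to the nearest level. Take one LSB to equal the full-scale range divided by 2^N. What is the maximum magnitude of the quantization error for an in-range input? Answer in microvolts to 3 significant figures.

9.00 µV

Span: 0.59 V − (-0.59 V) = 1.18 V.
Step size = 1.18/65536 V = 18.005 µV.
A rounding quantizer has |error| ≤ LSB/2 = 9.00 µV.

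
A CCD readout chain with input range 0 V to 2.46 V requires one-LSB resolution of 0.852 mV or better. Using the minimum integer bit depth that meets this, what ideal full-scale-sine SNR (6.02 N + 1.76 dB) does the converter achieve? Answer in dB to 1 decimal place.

74.0 dB

Range is 2.46 V.
2.46 V / 0.852 mV = 2887. Since 2^11 = 2048 and 2^12 = 4096, N = 12.
6.02(12) + 1.76 = 74.00 dB.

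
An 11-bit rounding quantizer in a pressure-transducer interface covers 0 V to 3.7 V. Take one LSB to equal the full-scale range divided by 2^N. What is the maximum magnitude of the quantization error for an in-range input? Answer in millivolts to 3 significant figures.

0.903 mV

V_FS = 3.7 V.
One LSB is 3.7 V / 2048 = 1.8066 mV.
|e|_max = LSB/2 = 0.903 mV.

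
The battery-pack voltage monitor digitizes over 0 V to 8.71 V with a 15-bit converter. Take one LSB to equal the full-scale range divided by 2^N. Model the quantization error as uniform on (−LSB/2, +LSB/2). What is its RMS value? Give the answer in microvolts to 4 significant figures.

Full-scale range = 8.71 V.
Step size = 8.71/32768 V = 265.808 µV.
V_rms = LSB/√12 = 265.808 µV / √12 = 76.73 µV.

76.73 µV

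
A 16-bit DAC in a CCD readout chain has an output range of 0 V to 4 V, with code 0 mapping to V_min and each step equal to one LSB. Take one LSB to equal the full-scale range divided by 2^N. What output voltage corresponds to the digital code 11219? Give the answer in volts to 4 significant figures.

0.6848 V

Range is 4 V. LSB = 4 V / 2^16.
Output = V_min + (11219/65536) × range = 0 + 0.171188 × 4 V
      = 0 + 0.684753 = 0.684753 V.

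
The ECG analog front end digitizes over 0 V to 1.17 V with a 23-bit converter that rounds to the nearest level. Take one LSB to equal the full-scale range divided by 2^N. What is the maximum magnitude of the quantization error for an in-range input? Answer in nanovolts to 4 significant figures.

69.74 nV

Range is 1.17 V.
LSB = 1.17 V ÷ 2^23 = 1.17/8388608 V = 139.475 nV.
Worst-case error for round-to-nearest is half an LSB: 69.74 nV.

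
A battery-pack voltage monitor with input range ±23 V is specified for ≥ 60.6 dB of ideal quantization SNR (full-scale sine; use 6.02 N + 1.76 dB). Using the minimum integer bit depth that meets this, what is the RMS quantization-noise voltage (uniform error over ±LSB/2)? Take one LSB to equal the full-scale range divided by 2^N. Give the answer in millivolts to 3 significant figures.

Span: 23 V − (-23 V) = 46 V.
N ≥ (60.6 − 1.76)/6.02 = 9.774 → N_min = 10.
Step size = 46/1024 V = 44.922 mV.
V_rms = LSB/√12 = 13.0 mV.

13.0 mV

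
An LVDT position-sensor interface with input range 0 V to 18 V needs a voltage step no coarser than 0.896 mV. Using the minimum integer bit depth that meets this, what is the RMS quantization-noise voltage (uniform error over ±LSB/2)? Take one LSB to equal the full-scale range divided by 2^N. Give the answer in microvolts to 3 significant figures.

159 µV

Span = 18 V.
18 V / 0.896 mV = 20090. Since 2^14 = 16384 and 2^15 = 32768, N = 15.
LSB = 18 V / 2^15 = 0.54932 mV.
V_rms = LSB/√12 = 159 µV.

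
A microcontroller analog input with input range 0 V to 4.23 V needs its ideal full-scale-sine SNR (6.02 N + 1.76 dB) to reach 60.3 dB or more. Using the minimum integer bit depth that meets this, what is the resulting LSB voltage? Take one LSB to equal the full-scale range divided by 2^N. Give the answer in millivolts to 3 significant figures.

Full-scale range = 4.23 V.
6.02 N + 1.76 ≥ 60.3 gives N ≥ 9.724, so the minimum integer is 10.
LSB = 4.23 V ÷ 2^10 = 4.23/1024 V = 4.13 mV.

4.13 mV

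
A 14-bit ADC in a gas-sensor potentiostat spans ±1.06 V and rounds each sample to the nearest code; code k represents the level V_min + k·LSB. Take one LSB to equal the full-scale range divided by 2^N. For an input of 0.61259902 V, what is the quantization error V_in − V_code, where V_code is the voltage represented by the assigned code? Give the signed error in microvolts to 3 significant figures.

Full-scale range = 1.06 V − (-1.06 V) = 2.12 V. LSB = 2.12 V / 2^14 ≈ 129.4 µV.
(V_in − V_min)/LSB = (0.61259902 − (-1.06)) × 16384/2.12 = 12926.3502 → nearest code k = 12926.
V_code = V_min + k × range/2^14 = -1.06 + 12926 × 2.12/16384 = 0.61255371094 V.
e = 0.61259902 − (0.61255371094) = +45.3 µV.

+45.3 µV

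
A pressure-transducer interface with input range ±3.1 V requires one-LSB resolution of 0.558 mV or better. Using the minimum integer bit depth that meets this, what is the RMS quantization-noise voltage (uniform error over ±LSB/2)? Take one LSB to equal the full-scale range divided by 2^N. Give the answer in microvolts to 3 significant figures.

109 µV

Range = 3.1 − (-3.1) = 6.2 V.
Levels needed ≥ 6.2/0.558 mV = 11110. 2^14 = 16384 suffices, so N_min = 14.
LSB = 6.2 V / 2^14 = 378.42 µV.
RMS noise = LSB/√12 = 109 µV.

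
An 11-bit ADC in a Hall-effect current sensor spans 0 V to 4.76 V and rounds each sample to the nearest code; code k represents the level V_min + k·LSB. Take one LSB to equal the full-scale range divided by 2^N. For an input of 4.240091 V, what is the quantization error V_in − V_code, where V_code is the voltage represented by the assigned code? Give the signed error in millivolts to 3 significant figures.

V_FS = 4.76 V. LSB = 4.76 V / 2^11 ≈ 2.324 mV.
(4.240091 − (0)) / LSB = 4.240091 × 2048/4.76 = 1824.3081. Nearest integer: k = 1824.
V_code = V_min + k × range/2^11 = 0 + 1824 × 4.76/2048 = 4.239375000 V.
e = 4.240091 − (4.239375000) = +0.716 mV.

+0.716 mV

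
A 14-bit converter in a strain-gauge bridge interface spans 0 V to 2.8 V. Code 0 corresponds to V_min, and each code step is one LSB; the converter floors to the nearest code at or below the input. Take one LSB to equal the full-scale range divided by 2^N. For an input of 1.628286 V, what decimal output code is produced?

9527

Span = 2.8 V. LSB = 2.8 V / 2^14 ≈ 170.9 µV.
(V_in − V_min) × 2^14/range = (1.628286 − (0)) × 16384/2.8 = 9527.799.
Floor → code = 9527.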